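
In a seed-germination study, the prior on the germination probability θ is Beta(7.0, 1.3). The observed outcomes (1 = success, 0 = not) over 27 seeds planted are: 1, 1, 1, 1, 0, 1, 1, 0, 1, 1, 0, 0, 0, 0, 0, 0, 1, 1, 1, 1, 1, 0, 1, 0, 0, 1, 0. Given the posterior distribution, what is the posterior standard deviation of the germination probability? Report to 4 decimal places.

0.0804

The Beta prior is conjugate to a Binomial/Bernoulli likelihood; the update adds successes to α and failures to β.
Posterior: Beta(α+k, β+n−k) = Beta(7.0+15, 1.3+12) = Beta(22.0, 13.3).
Var = αβ/((α+β)²(α+β+1)) = 22.0·13.3/(35.3²·36.3) = 0.00646872; SD = √0.00646872 = 0.0804.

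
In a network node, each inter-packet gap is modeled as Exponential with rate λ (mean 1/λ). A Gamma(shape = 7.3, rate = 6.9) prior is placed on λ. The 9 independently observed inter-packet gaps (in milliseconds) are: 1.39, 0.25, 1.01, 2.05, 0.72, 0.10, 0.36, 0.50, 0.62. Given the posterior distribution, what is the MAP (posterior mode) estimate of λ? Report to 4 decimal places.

With a Gamma(shape α, rate β) prior on the exponential rate λ, the posterior after n observations with total T = Σxᵢ is Gamma(α+n, β+T).
Sum of observations T = 7.00 milliseconds; n = 9.
Posterior: Gamma(7.3+9, 6.9+7.00) = Gamma(16.3, 13.90).
Mode = (α−1)/β = 1.1007.

1.1007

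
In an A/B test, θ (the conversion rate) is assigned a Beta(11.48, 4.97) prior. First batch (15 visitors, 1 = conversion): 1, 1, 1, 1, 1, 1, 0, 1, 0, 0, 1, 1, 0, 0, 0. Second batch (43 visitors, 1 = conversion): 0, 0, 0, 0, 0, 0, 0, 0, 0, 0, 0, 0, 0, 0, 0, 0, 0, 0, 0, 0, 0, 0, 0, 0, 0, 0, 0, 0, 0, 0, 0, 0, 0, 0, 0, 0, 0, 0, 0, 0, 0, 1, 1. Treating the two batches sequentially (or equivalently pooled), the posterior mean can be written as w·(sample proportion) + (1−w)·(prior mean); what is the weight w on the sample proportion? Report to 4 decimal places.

0.7790

The Beta prior is conjugate to a Binomial/Bernoulli likelihood; the update adds successes to α and failures to β.
Total number of visitors: n = 15 + 43 = 58.
Posterior mean = (α₀+k)/(α₀+β₀+n) = [n/(α₀+β₀+n)]·(k/n) + [(α₀+β₀)/(α₀+β₀+n)]·α₀/(α₀+β₀), so only n and the prior enter the weight.
The weight on the data is w = n/(α₀+β₀+n) = 58/(11.48+4.97+58) = 58/74.45 = 0.7790.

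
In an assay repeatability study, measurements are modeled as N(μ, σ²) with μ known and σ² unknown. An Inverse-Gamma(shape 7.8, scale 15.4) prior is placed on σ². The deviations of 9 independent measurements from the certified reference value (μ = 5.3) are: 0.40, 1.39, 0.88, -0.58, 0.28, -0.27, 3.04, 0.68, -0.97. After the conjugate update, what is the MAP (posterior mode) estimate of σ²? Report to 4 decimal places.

1.6842

With known mean μ and an Inverse-Gamma(α, β) prior on σ², the Normal likelihood is conjugate: posterior is Inv-Gamma(α + n/2, β + Σ(xᵢ−μ)²/2).
Σ(xᵢ−μ)² = (0.40)² + (1.39)² + (0.88)² + (-0.58)² + (0.28)² + (-0.27)² + (3.04)² + (0.68)² + (-0.97)² = 13.9991.
Posterior: Inv-Gamma(7.8 + 9/2, 15.4 + 13.9991/2) = Inv-Gamma(12.30, 22.39955).
Mode = β/(α+1) = 22.39955/13.30 = 1.6842.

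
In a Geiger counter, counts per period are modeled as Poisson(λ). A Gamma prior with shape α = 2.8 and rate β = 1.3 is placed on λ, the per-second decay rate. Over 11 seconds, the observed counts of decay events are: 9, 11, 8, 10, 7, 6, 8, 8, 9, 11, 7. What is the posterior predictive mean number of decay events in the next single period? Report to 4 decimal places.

With a Gamma(shape α, rate β) prior, the Poisson likelihood is conjugate: the posterior is Gamma(α + ΣXᵢ, β + n).
Sum of counts S = 94 over n = 11 seconds.
Posterior: Gamma(α+S, β+n) = Gamma(2.8+94, 1.3+11) = Gamma(96.8, 12.3).
The predictive distribution for one future period is NegBinom with mean α/β = 7.8699.

7.8699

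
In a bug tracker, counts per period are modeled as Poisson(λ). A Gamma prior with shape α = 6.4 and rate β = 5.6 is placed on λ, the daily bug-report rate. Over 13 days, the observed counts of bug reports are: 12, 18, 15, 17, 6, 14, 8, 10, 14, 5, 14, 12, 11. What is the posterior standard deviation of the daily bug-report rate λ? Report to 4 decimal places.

0.6851

With a Gamma(shape α, rate β) prior, the Poisson likelihood is conjugate: the posterior is Gamma(α + ΣXᵢ, β + n).
Sum of counts S = 156 over n = 13 days.
Posterior: Gamma(α+S, β+n) = Gamma(6.4+156, 5.6+13) = Gamma(162.4, 18.6).
SD = √α/β = √162.4/18.6 = 0.6851.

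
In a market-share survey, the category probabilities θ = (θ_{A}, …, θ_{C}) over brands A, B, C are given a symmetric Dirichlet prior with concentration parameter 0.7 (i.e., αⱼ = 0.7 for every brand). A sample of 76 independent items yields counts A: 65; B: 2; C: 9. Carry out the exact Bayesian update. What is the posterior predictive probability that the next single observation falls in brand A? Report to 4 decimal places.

0.8412

The Dirichlet prior is conjugate to the Multinomial likelihood: each posterior αⱼ = prior αⱼ + observed count nⱼ.
Posterior concentration: (65.7, 2.7, 9.7), total = 78.1.
P(next = A | data) = α_{A}/Σα = 0.8412.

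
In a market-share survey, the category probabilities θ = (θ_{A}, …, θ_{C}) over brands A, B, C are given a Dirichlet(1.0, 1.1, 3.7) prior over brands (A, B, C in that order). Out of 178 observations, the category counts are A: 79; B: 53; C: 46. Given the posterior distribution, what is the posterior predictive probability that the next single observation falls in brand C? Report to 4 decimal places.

The Dirichlet prior is conjugate to the Multinomial likelihood: each posterior αⱼ = prior αⱼ + observed count nⱼ.
Posterior concentration: (80.0, 54.1, 49.7), total = 183.8.
P(next = C | data) = α_{C}/Σα = 0.2704.

0.2704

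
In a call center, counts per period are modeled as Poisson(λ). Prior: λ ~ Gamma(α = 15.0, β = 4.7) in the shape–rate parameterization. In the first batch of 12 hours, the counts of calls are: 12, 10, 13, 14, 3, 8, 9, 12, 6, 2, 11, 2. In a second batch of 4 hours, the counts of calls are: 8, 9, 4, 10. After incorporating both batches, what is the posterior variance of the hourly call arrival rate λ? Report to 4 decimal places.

0.3454

With a Gamma(shape α, rate β) prior, the Poisson likelihood is conjugate: the posterior is Gamma(α + ΣXᵢ, β + n).
Batch 1: sum of counts S = 102 over n = 12 hours.
After batch 1: Gamma(α+S, β+n) = Gamma(15.0+102, 4.7+12) = Gamma(117.0, 16.7).
Batch 2: sum of counts S = 31 over n = 4 hours.
After batch 2: Gamma(α+S, β+n) = Gamma(117.0+31, 16.7+4) = Gamma(148.0, 20.7).
Var = α/β² = 148.0/20.7² = 0.3454.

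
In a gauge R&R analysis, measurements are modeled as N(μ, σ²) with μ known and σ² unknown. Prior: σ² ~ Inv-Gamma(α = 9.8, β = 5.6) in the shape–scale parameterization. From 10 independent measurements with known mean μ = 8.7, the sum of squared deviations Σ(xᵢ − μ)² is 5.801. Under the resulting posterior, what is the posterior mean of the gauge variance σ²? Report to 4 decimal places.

0.6160

With known mean μ and an Inverse-Gamma(α, β) prior on σ², the Normal likelihood is conjugate: posterior is Inv-Gamma(α + n/2, β + Σ(xᵢ−μ)²/2).
Posterior: Inv-Gamma(9.8 + 10/2, 5.6 + 5.801/2) = Inv-Gamma(14.80, 8.5005).
E[σ²|data] = β/(α−1) = 8.5005/13.80 = 0.6160.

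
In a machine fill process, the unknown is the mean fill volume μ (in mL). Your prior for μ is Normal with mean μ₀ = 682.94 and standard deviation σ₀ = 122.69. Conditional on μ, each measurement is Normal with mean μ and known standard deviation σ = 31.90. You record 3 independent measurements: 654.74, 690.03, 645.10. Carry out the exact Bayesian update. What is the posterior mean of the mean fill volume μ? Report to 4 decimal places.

For Normal data with known variance σ², a Normal(μ₀, σ₀²) prior on μ is conjugate. Posterior precision = 1/σ₀² + n/σ²; posterior mean is the precision-weighted average of μ₀ and x̄.
Σxᵢ = 654.74 + 690.03 + 645.10 = 1989.87, so n·x̄ = 1989.87.
σ₀² = 122.69² = 15052.8361, σ² = 31.90² = 1017.61; σ² + n·σ₀² = 1017.61 + 3·15052.8361 = 46176.1183.
Posterior mean = (μ₀/σ₀² + n·x̄/σ²)/(1/σ₀² + n/σ²) = (σ²·μ₀ + σ₀²·n·x̄)/(σ² + n·σ₀²) = (1017.61·682.94 + 15052.8361·1989.87)/46176.1183 = 30648153.543707/46176.1183 = 663.7230.

663.7230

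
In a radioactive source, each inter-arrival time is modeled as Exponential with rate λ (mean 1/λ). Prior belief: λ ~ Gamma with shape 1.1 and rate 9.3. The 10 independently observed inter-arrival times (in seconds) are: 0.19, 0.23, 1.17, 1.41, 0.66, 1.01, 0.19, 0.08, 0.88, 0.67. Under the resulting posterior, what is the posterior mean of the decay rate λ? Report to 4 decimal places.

0.7030

With a Gamma(shape α, rate β) prior on the exponential rate λ, the posterior after n observations with total T = Σxᵢ is Gamma(α+n, β+T).
Sum of observations T = 6.49 seconds; n = 10.
Posterior: Gamma(1.1+10, 9.3+6.49) = Gamma(11.1, 15.79).
Posterior mean of λ = α/β = 11.1/15.79 = 0.7030.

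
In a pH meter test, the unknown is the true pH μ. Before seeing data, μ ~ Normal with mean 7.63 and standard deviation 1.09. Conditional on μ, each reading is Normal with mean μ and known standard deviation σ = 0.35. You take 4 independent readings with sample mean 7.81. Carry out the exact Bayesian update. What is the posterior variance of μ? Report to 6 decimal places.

0.029855

For Normal data with known variance σ², a Normal(μ₀, σ₀²) prior on μ is conjugate. Posterior precision = 1/σ₀² + n/σ²; posterior mean is the precision-weighted average of μ₀ and x̄.
σ₀² = 1.09² = 1.1881, σ² = 0.35² = 0.1225; σ² + n·σ₀² = 0.1225 + 4·1.1881 = 4.8749.
Posterior precision = 1/σ₀² + n/σ² = 1/1.1881 + 4/0.1225 = (σ² + n·σ₀²)/(σ₀²σ²) = 4.8749/(1.1881·0.1225); posterior variance σₙ² = σ₀²σ²/(σ² + n·σ₀²) = 1.1881·0.1225/4.8749 = 0.029855.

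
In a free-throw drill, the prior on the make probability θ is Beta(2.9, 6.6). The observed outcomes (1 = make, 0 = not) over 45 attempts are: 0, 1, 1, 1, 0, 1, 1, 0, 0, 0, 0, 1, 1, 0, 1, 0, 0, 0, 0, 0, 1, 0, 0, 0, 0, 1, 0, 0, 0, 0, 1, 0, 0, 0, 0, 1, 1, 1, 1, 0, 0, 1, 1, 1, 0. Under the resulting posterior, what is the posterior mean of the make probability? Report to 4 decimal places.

0.3835

The Beta prior is conjugate to a Binomial/Bernoulli likelihood; the update adds successes to α and failures to β.
Posterior: Beta(α+k, β+n−k) = Beta(2.9+18, 6.6+27) = Beta(20.9, 33.6).
Posterior mean = α/(α+β) = 20.9/54.5 = 0.3835.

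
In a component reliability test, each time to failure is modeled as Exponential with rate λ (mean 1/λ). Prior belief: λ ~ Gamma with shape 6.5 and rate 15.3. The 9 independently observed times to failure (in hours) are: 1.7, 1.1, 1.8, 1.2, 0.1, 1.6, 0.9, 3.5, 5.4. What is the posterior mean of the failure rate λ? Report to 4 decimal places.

With a Gamma(shape α, rate β) prior on the exponential rate λ, the posterior after n observations with total T = Σxᵢ is Gamma(α+n, β+T).
Sum of observations T = 17.3 hours; n = 9.
Posterior: Gamma(6.5+9, 15.3+17.3) = Gamma(15.5, 32.6).
Posterior mean of λ = α/β = 15.5/32.6 = 0.4755.

0.4755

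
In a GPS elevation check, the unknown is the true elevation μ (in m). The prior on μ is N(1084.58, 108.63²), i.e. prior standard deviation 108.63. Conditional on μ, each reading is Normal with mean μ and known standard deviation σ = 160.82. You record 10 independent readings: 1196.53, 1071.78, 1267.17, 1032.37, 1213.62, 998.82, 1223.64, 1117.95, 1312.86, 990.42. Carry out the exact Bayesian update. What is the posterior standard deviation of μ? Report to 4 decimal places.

46.0583

For Normal data with known variance σ², a Normal(μ₀, σ₀²) prior on μ is conjugate. Posterior precision = 1/σ₀² + n/σ²; posterior mean is the precision-weighted average of μ₀ and x̄.
σ₀² = 108.63² = 11800.4769, σ² = 160.82² = 25863.0724; σ² + n·σ₀² = 25863.0724 + 10·11800.4769 = 143867.8414.
Posterior precision = 1/σ₀² + n/σ² = 1/11800.4769 + 10/25863.0724 = (σ² + n·σ₀²)/(σ₀²σ²) = 143867.8414/(11800.4769·25863.0724); posterior variance σₙ² = σ₀²σ²/(σ² + n·σ₀²) = 11800.4769·25863.0724/143867.8414 = 2121.367676.
Posterior SD = √σₙ² = √(11800.4769·25863.0724/143867.8414) = 46.0583.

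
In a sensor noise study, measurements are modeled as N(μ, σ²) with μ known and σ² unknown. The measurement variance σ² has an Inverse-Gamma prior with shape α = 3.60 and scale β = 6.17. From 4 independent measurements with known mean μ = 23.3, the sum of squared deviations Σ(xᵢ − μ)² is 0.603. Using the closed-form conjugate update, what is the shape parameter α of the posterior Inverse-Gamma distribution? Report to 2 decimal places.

With known mean μ and an Inverse-Gamma(α, β) prior on σ², the Normal likelihood is conjugate: posterior is Inv-Gamma(α + n/2, β + Σ(xᵢ−μ)²/2).
Posterior: Inv-Gamma(3.60 + 4/2, 6.17 + 0.603/2) = Inv-Gamma(5.60, 6.4715).
Posterior α = 5.60.

5.60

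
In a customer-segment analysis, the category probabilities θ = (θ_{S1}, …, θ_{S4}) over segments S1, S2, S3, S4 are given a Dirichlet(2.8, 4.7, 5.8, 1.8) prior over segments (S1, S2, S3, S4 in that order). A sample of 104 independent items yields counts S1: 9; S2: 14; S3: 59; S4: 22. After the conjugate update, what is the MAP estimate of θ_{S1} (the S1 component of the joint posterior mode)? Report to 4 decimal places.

0.0938

The Dirichlet prior is conjugate to the Multinomial likelihood: each posterior αⱼ = prior αⱼ + observed count nⱼ.
Posterior concentration: (11.8, 18.7, 64.8, 23.8), total = 119.1.
Joint mode component: (α_{S1}−1)/(Σα−K) = 10.8/115.1 = 0.0938.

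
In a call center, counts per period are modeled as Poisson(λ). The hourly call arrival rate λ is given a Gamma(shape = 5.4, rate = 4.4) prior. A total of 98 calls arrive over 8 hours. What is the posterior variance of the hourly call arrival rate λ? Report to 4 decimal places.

0.6725

With a Gamma(shape α, rate β) prior, the Poisson likelihood is conjugate: the posterior is Gamma(α + ΣXᵢ, β + n).
Posterior: Gamma(α+S, β+n) = Gamma(5.4+98, 4.4+8) = Gamma(103.4, 12.4).
Var = α/β² = 103.4/12.4² = 0.6725.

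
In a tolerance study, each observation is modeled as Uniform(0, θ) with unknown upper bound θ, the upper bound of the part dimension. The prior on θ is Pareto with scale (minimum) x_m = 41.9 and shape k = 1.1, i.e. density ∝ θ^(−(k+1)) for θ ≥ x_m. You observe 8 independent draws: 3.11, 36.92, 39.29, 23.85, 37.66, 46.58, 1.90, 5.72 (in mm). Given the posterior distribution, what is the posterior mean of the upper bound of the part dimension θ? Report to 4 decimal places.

A Pareto(scale x_m, shape k) prior on the upper bound θ of Uniform(0, θ) is conjugate: posterior is Pareto(max(x_m, max xᵢ), k + n).
Sample maximum = 46.58; prior scale x_m = 41.9 → posterior scale = max = 46.58.
Posterior shape = 1.1 + 8 = 9.1.
E[θ|data] = k·x_m/(k−1) = 9.1·46.58/8.1 = 52.3306.

52.3306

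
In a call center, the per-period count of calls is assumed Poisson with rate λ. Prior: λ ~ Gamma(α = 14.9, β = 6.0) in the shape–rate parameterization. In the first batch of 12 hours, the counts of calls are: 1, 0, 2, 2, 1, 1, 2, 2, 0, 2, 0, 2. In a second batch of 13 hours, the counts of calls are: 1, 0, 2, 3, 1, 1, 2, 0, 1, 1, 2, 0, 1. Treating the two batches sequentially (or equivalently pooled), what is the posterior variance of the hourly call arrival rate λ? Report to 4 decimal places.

0.0467

With a Gamma(shape α, rate β) prior, the Poisson likelihood is conjugate: the posterior is Gamma(α + ΣXᵢ, β + n).
Batch 1: sum of counts S = 15 over n = 12 hours.
After batch 1: Gamma(α+S, β+n) = Gamma(14.9+15, 6.0+12) = Gamma(29.9, 18.0).
Batch 2: sum of counts S = 15 over n = 13 hours.
After batch 2: Gamma(α+S, β+n) = Gamma(29.9+15, 18.0+13) = Gamma(44.9, 31.0).
Var = α/β² = 44.9/31.0² = 0.0467.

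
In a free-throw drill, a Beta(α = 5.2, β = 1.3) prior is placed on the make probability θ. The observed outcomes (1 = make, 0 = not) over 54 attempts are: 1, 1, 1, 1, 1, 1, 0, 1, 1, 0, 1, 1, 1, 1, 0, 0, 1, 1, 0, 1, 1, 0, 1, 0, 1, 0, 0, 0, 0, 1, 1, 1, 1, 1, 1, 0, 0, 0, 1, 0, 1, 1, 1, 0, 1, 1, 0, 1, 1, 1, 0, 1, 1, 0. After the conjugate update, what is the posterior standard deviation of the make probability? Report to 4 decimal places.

0.0602

The Beta prior is conjugate to a Binomial/Bernoulli likelihood; the update adds successes to α and failures to β.
Posterior: Beta(α+k, β+n−k) = Beta(5.2+35, 1.3+19) = Beta(40.2, 20.3).
Var = αβ/((α+β)²(α+β+1)) = 40.2·20.3/(60.5²·61.5) = 0.00362524; SD = √0.00362524 = 0.0602.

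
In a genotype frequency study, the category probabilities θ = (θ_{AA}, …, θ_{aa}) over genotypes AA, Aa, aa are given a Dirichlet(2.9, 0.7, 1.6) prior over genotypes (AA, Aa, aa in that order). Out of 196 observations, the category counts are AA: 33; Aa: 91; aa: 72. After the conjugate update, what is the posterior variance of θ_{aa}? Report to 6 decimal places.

0.001147

The Dirichlet prior is conjugate to the Multinomial likelihood: each posterior αⱼ = prior αⱼ + observed count nⱼ.
Posterior concentration: (35.9, 91.7, 73.6), total = 201.2.
Var[θ_j] = α_j(Σα−α_j)/((Σα)²(Σα+1)) = 73.6·127.6/(201.2²·202.2) = 0.001147.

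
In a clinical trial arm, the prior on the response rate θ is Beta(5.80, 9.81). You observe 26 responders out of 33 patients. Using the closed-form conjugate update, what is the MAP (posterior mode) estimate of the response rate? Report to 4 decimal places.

0.6608

The Beta prior is conjugate to a Binomial/Bernoulli likelihood; the update adds successes to α and failures to β.
Posterior: Beta(α+k, β+n−k) = Beta(5.80+26, 9.81+7) = Beta(31.80, 16.81).
Mode of Beta(a,b) for a,b>1 is (a−1)/(a+b−2) = 30.80/46.61 = 0.6608.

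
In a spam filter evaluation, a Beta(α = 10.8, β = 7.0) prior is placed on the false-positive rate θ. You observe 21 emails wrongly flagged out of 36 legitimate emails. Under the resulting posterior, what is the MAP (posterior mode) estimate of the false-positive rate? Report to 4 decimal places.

The Beta prior is conjugate to a Binomial/Bernoulli likelihood; the update adds successes to α and failures to β.
Posterior: Beta(α+k, β+n−k) = Beta(10.8+21, 7.0+15) = Beta(31.8, 22.0).
Mode of Beta(a,b) for a,b>1 is (a−1)/(a+b−2) = 30.8/51.8 = 0.5946.

0.5946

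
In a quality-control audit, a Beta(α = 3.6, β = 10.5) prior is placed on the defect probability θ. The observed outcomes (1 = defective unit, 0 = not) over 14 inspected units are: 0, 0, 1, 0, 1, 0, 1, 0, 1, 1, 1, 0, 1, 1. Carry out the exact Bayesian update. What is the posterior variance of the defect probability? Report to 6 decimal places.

0.008330

The Beta prior is conjugate to a Binomial/Bernoulli likelihood; the update adds successes to α and failures to β.
Posterior: Beta(α+k, β+n−k) = Beta(3.6+8, 10.5+6) = Beta(11.6, 16.5).
Var = αβ/((α+β)²(α+β+1)) = 11.6·16.5/(28.1²·29.1) = 0.008330.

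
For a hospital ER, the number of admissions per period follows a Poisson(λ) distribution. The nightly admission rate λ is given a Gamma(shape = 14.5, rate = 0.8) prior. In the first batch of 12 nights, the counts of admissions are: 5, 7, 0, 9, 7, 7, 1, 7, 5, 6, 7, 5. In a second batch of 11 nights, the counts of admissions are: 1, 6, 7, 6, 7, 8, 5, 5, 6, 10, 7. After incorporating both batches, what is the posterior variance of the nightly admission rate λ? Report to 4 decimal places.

0.2622

With a Gamma(shape α, rate β) prior, the Poisson likelihood is conjugate: the posterior is Gamma(α + ΣXᵢ, β + n).
Batch 1: sum of counts S = 66 over n = 12 nights.
After batch 1: Gamma(α+S, β+n) = Gamma(14.5+66, 0.8+12) = Gamma(80.5, 12.8).
Batch 2: sum of counts S = 68 over n = 11 nights.
After batch 2: Gamma(α+S, β+n) = Gamma(80.5+68, 12.8+11) = Gamma(148.5, 23.8).
Var = α/β² = 148.5/23.8² = 0.2622.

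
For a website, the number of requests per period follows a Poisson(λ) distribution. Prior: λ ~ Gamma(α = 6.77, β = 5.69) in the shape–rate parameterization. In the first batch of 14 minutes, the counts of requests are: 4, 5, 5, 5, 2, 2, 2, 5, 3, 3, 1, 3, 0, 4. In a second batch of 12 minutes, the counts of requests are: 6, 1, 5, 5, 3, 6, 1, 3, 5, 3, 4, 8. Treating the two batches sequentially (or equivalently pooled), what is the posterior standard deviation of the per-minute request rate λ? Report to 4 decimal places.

0.3168

With a Gamma(shape α, rate β) prior, the Poisson likelihood is conjugate: the posterior is Gamma(α + ΣXᵢ, β + n).
Batch 1: sum of counts S = 44 over n = 14 minutes.
After batch 1: Gamma(α+S, β+n) = Gamma(6.77+44, 5.69+14) = Gamma(50.77, 19.69).
Batch 2: sum of counts S = 50 over n = 12 minutes.
After batch 2: Gamma(α+S, β+n) = Gamma(50.77+50, 19.69+12) = Gamma(100.77, 31.69).
SD = √α/β = √100.77/31.69 = 0.3168.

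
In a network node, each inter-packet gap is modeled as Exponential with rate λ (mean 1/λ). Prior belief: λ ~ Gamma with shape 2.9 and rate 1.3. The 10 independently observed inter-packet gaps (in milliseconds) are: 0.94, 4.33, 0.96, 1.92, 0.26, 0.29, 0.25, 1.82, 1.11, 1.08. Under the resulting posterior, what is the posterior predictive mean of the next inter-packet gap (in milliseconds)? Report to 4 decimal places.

1.1983

With a Gamma(shape α, rate β) prior on the exponential rate λ, the posterior after n observations with total T = Σxᵢ is Gamma(α+n, β+T).
Sum of observations T = 12.96 milliseconds; n = 10.
Posterior: Gamma(2.9+10, 1.3+12.96) = Gamma(12.9, 14.26).
The predictive distribution for the next observation is Lomax; its mean is β/(α−1) = 14.26/11.9 = 1.1983.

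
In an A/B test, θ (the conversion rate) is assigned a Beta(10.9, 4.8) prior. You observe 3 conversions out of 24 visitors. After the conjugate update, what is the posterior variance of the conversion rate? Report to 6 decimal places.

The Beta prior is conjugate to a Binomial/Bernoulli likelihood; the update adds successes to α and failures to β.
Posterior: Beta(α+k, β+n−k) = Beta(10.9+3, 4.8+21) = Beta(13.9, 25.8).
Var = αβ/((α+β)²(α+β+1)) = 13.9·25.8/(39.7²·40.7) = 0.005591.

0.005591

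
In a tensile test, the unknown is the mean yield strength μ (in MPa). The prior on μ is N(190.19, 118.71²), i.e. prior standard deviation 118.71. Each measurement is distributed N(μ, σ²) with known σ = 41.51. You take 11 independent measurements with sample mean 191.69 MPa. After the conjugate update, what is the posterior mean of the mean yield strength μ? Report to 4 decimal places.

For Normal data with known variance σ², a Normal(μ₀, σ₀²) prior on μ is conjugate. Posterior precision = 1/σ₀² + n/σ²; posterior mean is the precision-weighted average of μ₀ and x̄.
n·x̄ = 11·191.69 = 2108.59.
σ₀² = 118.71² = 14092.0641, σ² = 41.51² = 1723.0801; σ² + n·σ₀² = 1723.0801 + 11·14092.0641 = 156735.7852.
Posterior mean = (μ₀/σ₀² + n·x̄/σ²)/(1/σ₀² + n/σ²) = (σ²·μ₀ + σ₀²·n·x̄)/(σ² + n·σ₀²) = (1723.0801·190.19 + 14092.0641·2108.59)/156735.7852 = 30042098.044838/156735.7852 = 191.6735.

191.6735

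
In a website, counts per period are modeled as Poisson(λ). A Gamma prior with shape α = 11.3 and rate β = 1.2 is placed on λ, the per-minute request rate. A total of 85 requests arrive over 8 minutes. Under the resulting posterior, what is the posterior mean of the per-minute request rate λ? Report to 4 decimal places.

With a Gamma(shape α, rate β) prior, the Poisson likelihood is conjugate: the posterior is Gamma(α + ΣXᵢ, β + n).
Posterior: Gamma(α+S, β+n) = Gamma(11.3+85, 1.2+8) = Gamma(96.3, 9.2).
Posterior mean = α/β = 96.3/9.2 = 10.4674.

10.4674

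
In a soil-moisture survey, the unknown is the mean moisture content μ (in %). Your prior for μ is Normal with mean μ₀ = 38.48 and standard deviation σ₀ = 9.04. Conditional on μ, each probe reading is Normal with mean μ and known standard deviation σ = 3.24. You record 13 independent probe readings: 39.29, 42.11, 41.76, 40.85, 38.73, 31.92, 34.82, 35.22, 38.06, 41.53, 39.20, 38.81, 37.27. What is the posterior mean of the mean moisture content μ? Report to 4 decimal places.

38.4290

For Normal data with known variance σ², a Normal(μ₀, σ₀²) prior on μ is conjugate. Posterior precision = 1/σ₀² + n/σ²; posterior mean is the precision-weighted average of μ₀ and x̄.
Σxᵢ = 39.29 + 42.11 + 41.76 + 40.85 + 38.73 + 31.92 + 34.82 + 35.22 + 38.06 + 41.53 + 39.20 + 38.81 + 37.27 = 499.57, so n·x̄ = 499.57.
σ₀² = 9.04² = 81.7216, σ² = 3.24² = 10.4976; σ² + n·σ₀² = 10.4976 + 13·81.7216 = 1072.8784.
Posterior mean = (μ₀/σ₀² + n·x̄/σ²)/(1/σ₀² + n/σ²) = (σ²·μ₀ + σ₀²·n·x̄)/(σ² + n·σ₀²) = (10.4976·38.48 + 81.7216·499.57)/1072.8784 = 41229.60736/1072.8784 = 38.4290.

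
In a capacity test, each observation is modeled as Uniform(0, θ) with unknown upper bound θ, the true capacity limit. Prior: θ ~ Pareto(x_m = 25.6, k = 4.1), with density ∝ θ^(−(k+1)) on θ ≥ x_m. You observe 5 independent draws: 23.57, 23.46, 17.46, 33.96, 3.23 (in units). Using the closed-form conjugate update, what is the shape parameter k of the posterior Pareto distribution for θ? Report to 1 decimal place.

9.1

A Pareto(scale x_m, shape k) prior on the upper bound θ of Uniform(0, θ) is conjugate: posterior is Pareto(max(x_m, max xᵢ), k + n).
Sample maximum = 33.96; prior scale x_m = 25.6 → posterior scale = max = 33.96.
Posterior shape = 4.1 + 5 = 9.1.
Posterior shape k = 9.1.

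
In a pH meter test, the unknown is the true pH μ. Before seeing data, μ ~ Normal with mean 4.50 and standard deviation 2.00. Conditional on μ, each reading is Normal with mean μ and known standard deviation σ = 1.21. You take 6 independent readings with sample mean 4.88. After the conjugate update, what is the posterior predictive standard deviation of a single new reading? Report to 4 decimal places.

1.3016

For Normal data with known variance σ², a Normal(μ₀, σ₀²) prior on μ is conjugate. Posterior precision = 1/σ₀² + n/σ²; posterior mean is the precision-weighted average of μ₀ and x̄.
σ₀² = 2.00² = 4, σ² = 1.21² = 1.4641; σ² + n·σ₀² = 1.4641 + 6·4 = 25.4641.
Posterior precision = 1/σ₀² + n/σ² = 1/4 + 6/1.4641 = (σ² + n·σ₀²)/(σ₀²σ²) = 25.4641/(4·1.4641); posterior variance σₙ² = σ₀²σ²/(σ² + n·σ₀²) = 4·1.4641/25.4641 = 0.229987.
Predictive variance for one new observation = σₙ² + σ² = 4·1.4641/25.4641 + 1.4641 = σ²·(σ₀² + 25.4641)/25.4641 = 1.4641·29.4641/25.4641 = 1.694087; SD = √(1.4641·29.4641/25.4641) = 1.3016.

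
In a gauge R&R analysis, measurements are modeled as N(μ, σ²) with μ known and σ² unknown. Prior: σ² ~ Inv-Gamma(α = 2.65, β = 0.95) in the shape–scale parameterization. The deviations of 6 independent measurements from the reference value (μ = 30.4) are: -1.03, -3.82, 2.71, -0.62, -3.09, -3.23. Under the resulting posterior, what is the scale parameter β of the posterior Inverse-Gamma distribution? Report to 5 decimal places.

With known mean μ and an Inverse-Gamma(α, β) prior on σ², the Normal likelihood is conjugate: posterior is Inv-Gamma(α + n/2, β + Σ(xᵢ−μ)²/2).
Σ(xᵢ−μ)² = (-1.03)² + (-3.82)² + (2.71)² + (-0.62)² + (-3.09)² + (-3.23)² = 43.3628.
Posterior: Inv-Gamma(2.65 + 6/2, 0.95 + 43.3628/2) = Inv-Gamma(5.65, 22.63140).
Posterior β = 22.63140.

22.63140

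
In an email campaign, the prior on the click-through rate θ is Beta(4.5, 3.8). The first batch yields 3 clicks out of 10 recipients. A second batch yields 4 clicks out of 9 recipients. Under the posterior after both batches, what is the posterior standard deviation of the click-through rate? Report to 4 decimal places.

0.0928

The Beta prior is conjugate to a Binomial/Bernoulli likelihood; the update adds successes to α and failures to β.
After batch 1: Beta(4.5+3, 3.8+7) = Beta(7.5, 10.8).
After batch 2: Beta(7.5+4, 10.8+5) = Beta(11.5, 15.8).
Var = αβ/((α+β)²(α+β+1)) = 11.5·15.8/(27.3²·28.3) = 0.00861476; SD = √0.00861476 = 0.0928.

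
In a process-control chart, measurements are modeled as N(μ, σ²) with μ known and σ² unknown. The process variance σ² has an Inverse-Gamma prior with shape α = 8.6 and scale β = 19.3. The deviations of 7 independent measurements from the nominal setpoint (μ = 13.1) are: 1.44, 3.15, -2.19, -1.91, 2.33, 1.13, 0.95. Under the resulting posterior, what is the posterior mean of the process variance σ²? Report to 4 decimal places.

3.0022

With known mean μ and an Inverse-Gamma(α, β) prior on σ², the Normal likelihood is conjugate: posterior is Inv-Gamma(α + n/2, β + Σ(xᵢ−μ)²/2).
Σ(xᵢ−μ)² = (1.44)² + (3.15)² + (-2.19)² + (-1.91)² + (2.33)² + (1.13)² + (0.95)² = 28.0486.
Posterior: Inv-Gamma(8.6 + 7/2, 19.3 + 28.0486/2) = Inv-Gamma(12.10, 33.32430).
E[σ²|data] = β/(α−1) = 33.32430/11.10 = 3.0022.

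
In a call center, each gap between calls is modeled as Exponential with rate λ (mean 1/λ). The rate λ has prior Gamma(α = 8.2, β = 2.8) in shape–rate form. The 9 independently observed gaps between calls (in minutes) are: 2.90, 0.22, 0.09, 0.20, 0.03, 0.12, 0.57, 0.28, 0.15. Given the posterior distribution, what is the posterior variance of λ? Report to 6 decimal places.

With a Gamma(shape α, rate β) prior on the exponential rate λ, the posterior after n observations with total T = Σxᵢ is Gamma(α+n, β+T).
Sum of observations T = 4.56 minutes; n = 9.
Posterior: Gamma(8.2+9, 2.8+4.56) = Gamma(17.2, 7.36).
Var = α/β² = 0.317521.

0.317521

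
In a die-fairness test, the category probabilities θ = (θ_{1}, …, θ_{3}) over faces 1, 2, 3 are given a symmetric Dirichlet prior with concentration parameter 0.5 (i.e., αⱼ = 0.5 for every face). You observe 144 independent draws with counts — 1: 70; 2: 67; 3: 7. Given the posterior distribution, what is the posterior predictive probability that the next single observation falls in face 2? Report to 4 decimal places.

0.4639

The Dirichlet prior is conjugate to the Multinomial likelihood: each posterior αⱼ = prior αⱼ + observed count nⱼ.
Posterior concentration: (70.5, 67.5, 7.5), total = 145.5.
P(next = 2 | data) = α_{2}/Σα = 0.4639.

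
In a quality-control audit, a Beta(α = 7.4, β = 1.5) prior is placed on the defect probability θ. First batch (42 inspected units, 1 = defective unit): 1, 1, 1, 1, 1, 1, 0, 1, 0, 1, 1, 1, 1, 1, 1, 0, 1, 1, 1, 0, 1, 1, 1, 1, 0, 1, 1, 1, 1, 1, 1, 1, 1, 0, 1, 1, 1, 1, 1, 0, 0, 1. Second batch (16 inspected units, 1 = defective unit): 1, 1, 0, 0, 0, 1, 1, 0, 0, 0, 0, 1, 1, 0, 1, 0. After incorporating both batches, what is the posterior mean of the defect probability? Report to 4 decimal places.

0.7235

The Beta prior is conjugate to a Binomial/Bernoulli likelihood; the update adds successes to α and failures to β.
After batch 1: Beta(7.4+34, 1.5+8) = Beta(41.4, 9.5).
After batch 2: Beta(41.4+7, 9.5+9) = Beta(48.4, 18.5).
Posterior mean = α/(α+β) = 48.4/66.9 = 0.7235.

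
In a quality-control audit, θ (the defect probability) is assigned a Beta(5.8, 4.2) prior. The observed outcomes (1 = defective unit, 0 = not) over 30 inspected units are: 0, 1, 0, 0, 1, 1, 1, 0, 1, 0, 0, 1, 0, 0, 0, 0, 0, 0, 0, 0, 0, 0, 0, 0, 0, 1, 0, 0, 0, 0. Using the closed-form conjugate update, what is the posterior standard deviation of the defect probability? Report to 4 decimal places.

The Beta prior is conjugate to a Binomial/Bernoulli likelihood; the update adds successes to α and failures to β.
Posterior: Beta(α+k, β+n−k) = Beta(5.8+7, 4.2+23) = Beta(12.8, 27.2).
Var = αβ/((α+β)²(α+β+1)) = 12.8·27.2/(40.0²·41.0) = 0.00530732; SD = √0.00530732 = 0.0729.

0.0729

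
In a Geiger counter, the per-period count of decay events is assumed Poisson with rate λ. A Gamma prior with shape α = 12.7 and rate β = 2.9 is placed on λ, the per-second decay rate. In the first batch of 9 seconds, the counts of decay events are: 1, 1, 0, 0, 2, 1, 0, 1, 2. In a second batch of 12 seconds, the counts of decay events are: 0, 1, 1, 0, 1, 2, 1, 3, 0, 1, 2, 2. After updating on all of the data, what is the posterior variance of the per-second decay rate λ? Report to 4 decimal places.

With a Gamma(shape α, rate β) prior, the Poisson likelihood is conjugate: the posterior is Gamma(α + ΣXᵢ, β + n).
Batch 1: sum of counts S = 8 over n = 9 seconds.
After batch 1: Gamma(α+S, β+n) = Gamma(12.7+8, 2.9+9) = Gamma(20.7, 11.9).
Batch 2: sum of counts S = 14 over n = 12 seconds.
After batch 2: Gamma(α+S, β+n) = Gamma(20.7+14, 11.9+12) = Gamma(34.7, 23.9).
Var = α/β² = 34.7/23.9² = 0.0607.

0.0607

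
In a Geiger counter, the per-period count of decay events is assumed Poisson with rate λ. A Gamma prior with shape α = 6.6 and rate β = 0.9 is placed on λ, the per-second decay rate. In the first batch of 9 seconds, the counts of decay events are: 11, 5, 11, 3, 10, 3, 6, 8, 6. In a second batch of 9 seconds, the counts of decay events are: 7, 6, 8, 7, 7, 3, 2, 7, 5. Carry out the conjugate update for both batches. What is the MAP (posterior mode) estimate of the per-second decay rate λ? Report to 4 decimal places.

With a Gamma(shape α, rate β) prior, the Poisson likelihood is conjugate: the posterior is Gamma(α + ΣXᵢ, β + n).
Batch 1: sum of counts S = 63 over n = 9 seconds.
After batch 1: Gamma(α+S, β+n) = Gamma(6.6+63, 0.9+9) = Gamma(69.6, 9.9).
Batch 2: sum of counts S = 52 over n = 9 seconds.
After batch 2: Gamma(α+S, β+n) = Gamma(69.6+52, 9.9+9) = Gamma(121.6, 18.9).
Mode of Gamma(α,β) for α≥1 is (α−1)/β = 120.6/18.9 = 6.3810.

6.3810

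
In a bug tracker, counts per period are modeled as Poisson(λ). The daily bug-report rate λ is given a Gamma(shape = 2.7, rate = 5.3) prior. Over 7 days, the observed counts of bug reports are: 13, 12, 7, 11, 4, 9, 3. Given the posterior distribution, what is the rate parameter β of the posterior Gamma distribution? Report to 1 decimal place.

12.3

With a Gamma(shape α, rate β) prior, the Poisson likelihood is conjugate: the posterior is Gamma(α + ΣXᵢ, β + n).
Sum of counts S = 59 over n = 7 days.
Posterior: Gamma(α+S, β+n) = Gamma(2.7+59, 5.3+7) = Gamma(61.7, 12.3).
Posterior β = 12.3.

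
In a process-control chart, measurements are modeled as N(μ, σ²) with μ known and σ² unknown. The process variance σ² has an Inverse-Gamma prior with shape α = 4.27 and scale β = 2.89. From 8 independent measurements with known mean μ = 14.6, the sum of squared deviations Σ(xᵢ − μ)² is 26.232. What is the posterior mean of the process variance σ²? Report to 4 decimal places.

2.2017

With known mean μ and an Inverse-Gamma(α, β) prior on σ², the Normal likelihood is conjugate: posterior is Inv-Gamma(α + n/2, β + Σ(xᵢ−μ)²/2).
Posterior: Inv-Gamma(4.27 + 8/2, 2.89 + 26.232/2) = Inv-Gamma(8.27, 16.0060).
E[σ²|data] = β/(α−1) = 16.0060/7.27 = 2.2017.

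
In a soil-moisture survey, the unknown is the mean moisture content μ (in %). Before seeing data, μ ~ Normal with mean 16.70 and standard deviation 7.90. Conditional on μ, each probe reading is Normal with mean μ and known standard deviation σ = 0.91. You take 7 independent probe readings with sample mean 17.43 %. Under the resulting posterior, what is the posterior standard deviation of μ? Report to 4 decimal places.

0.3436

For Normal data with known variance σ², a Normal(μ₀, σ₀²) prior on μ is conjugate. Posterior precision = 1/σ₀² + n/σ²; posterior mean is the precision-weighted average of μ₀ and x̄.
σ₀² = 7.90² = 62.41, σ² = 0.91² = 0.8281; σ² + n·σ₀² = 0.8281 + 7·62.41 = 437.6981.
Posterior precision = 1/σ₀² + n/σ² = 1/62.41 + 7/0.8281 = (σ² + n·σ₀²)/(σ₀²σ²) = 437.6981/(62.41·0.8281); posterior variance σₙ² = σ₀²σ²/(σ² + n·σ₀²) = 62.41·0.8281/437.6981 = 0.118076.
Posterior SD = √σₙ² = √(62.41·0.8281/437.6981) = 0.3436.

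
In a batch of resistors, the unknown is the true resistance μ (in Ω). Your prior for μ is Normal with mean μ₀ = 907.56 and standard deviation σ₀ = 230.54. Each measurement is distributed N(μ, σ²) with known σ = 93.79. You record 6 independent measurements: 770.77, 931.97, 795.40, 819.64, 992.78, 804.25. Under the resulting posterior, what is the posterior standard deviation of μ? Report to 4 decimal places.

37.7722

For Normal data with known variance σ², a Normal(μ₀, σ₀²) prior on μ is conjugate. Posterior precision = 1/σ₀² + n/σ²; posterior mean is the precision-weighted average of μ₀ and x̄.
σ₀² = 230.54² = 53148.6916, σ² = 93.79² = 8796.5641; σ² + n·σ₀² = 8796.5641 + 6·53148.6916 = 327688.7137.
Posterior precision = 1/σ₀² + n/σ² = 1/53148.6916 + 6/8796.5641 = (σ² + n·σ₀²)/(σ₀²σ²) = 327688.7137/(53148.6916·8796.5641); posterior variance σₙ² = σ₀²σ²/(σ² + n·σ₀²) = 53148.6916·8796.5641/327688.7137 = 1426.737794.
Posterior SD = √σₙ² = √(53148.6916·8796.5641/327688.7137) = 37.7722.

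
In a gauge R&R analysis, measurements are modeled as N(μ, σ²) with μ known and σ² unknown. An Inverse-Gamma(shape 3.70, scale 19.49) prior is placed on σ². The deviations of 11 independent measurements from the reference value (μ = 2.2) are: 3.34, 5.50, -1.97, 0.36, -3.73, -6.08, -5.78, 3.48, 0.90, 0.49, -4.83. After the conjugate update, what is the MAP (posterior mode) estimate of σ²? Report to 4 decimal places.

With known mean μ and an Inverse-Gamma(α, β) prior on σ², the Normal likelihood is conjugate: posterior is Inv-Gamma(α + n/2, β + Σ(xᵢ−μ)²/2).
Σ(xᵢ−μ)² = (3.34)² + (5.50)² + (-1.97)² + (0.36)² + (-3.73)² + (-6.08)² + (-5.78)² + (3.48)² + (0.90)² + (0.49)² + (-4.83)² = 166.1932.
Posterior: Inv-Gamma(3.70 + 11/2, 19.49 + 166.1932/2) = Inv-Gamma(9.20, 102.58660).
Mode = β/(α+1) = 102.58660/10.20 = 10.0575.

10.0575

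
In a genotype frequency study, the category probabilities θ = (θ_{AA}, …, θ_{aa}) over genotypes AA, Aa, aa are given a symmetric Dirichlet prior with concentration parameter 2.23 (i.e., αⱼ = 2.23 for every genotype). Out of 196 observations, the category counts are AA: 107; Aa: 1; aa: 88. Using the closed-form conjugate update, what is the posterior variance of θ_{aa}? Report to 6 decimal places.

The Dirichlet prior is conjugate to the Multinomial likelihood: each posterior αⱼ = prior αⱼ + observed count nⱼ.
Posterior concentration: (109.23, 3.23, 90.23), total = 202.69.
Var[θ_j] = α_j(Σα−α_j)/((Σα)²(Σα+1)) = 90.23·112.46/(202.69²·203.69) = 0.001213.

0.001213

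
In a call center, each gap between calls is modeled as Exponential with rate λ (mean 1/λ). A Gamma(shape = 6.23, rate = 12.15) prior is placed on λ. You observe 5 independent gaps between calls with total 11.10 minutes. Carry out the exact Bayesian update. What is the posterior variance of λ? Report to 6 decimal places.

0.020775

With a Gamma(shape α, rate β) prior on the exponential rate λ, the posterior after n observations with total T = Σxᵢ is Gamma(α+n, β+T).
Posterior: Gamma(6.23+5, 12.15+11.10) = Gamma(11.23, 23.25).
Var = α/β² = 0.020775.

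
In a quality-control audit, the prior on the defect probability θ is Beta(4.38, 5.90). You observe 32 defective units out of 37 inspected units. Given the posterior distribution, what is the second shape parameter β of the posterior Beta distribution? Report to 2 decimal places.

10.90

The Beta prior is conjugate to a Binomial/Bernoulli likelihood; the update adds successes to α and failures to β.
Posterior: Beta(α+k, β+n−k) = Beta(4.38+32, 5.90+5) = Beta(36.38, 10.90).
Posterior β = 10.90.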